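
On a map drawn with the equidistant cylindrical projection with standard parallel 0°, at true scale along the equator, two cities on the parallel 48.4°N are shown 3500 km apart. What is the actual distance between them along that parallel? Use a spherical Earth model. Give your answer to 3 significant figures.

2320 km

In the plate carrée (x = Rλ, y = Rφ), meridians are true-scale (h = 1) and parallels are stretched by k = sec φ.
Along the parallel at 48.4°, map distances are exaggerated by k = sec 48.4° = 1.506.
True distance = 3500 / 1.506 = 3500 × cos 48.4° ≈ 2320 km.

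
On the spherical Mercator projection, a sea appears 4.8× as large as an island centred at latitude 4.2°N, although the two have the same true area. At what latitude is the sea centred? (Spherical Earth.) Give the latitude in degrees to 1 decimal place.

For equal true areas on Mercator, apparent areas scale as sec²φ, so the ratio is cos²φ₂ / cos²φ₁.
cos²φ₂ / cos²φ₁ = 4.8  ⇒  cos φ₁ = cos 4.2° / √4.8 = 0.9973/2.191 = 0.4552.
φ₁ = arccos(0.4552) ≈ 62.9°.

62.9°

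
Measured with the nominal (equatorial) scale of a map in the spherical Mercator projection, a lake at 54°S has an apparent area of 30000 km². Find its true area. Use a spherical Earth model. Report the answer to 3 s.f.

The Mercator projection is conformal; its linear scale factor is the same in every direction and equals sec φ = 1/cos φ.
Areal scale = k² = sec²φ = 1/cos²(54°) = 1/0.5878² = 2.894.
True area = apparent / (areal scale) = 30000 / 2.894 ≈ 10400 km².

10400 km²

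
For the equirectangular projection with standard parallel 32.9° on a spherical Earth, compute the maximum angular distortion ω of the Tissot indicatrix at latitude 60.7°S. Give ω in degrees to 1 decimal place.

With standard parallel φ₀ = 32.9°, the equirectangular projection gives x = Rλ cos φ₀, y = Rφ, so h = 1 and k = cos 32.9° / cos φ.
At 60.7°: h = 1.000, k = 1.716; principal scales a = 1.716, b = 1.000.
sin(ω/2) = (a − b)/(a + b) = 0.7157/2.716 = 0.2635, so ω = 2 arcsin(0.2635) ≈ 30.6°.

30.6°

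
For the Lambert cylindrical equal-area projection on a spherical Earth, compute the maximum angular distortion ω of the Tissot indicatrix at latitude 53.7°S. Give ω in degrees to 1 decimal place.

The Lambert cylindrical equal-area projection is the cylindrical equal-area projection with its standard parallel at the equator (φ₀ = 0). A cylindrical equal-area projection with standard parallel φ₀ has meridian scale h = cos φ / cos φ₀ and parallel scale k = cos φ₀ / cos φ (so areas are preserved, h·k = 1).
At 53.7°: h = 0.5920, k = 1.689; principal scales a = 1.689, b = 0.5920.
sin(ω/2) = (a − b)/(a + b) = 1.097/2.281 = 0.4810, so ω = 2 arcsin(0.4810) ≈ 57.5°.

57.5°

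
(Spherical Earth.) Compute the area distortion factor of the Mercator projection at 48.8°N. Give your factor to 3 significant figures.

2.30

The Mercator projection is conformal; its linear scale factor is the same in every direction and equals sec φ = 1/cos φ.
Areal scale = k² = sec²φ = 1/cos²(48.8°) = 1/0.6587² = 2.305.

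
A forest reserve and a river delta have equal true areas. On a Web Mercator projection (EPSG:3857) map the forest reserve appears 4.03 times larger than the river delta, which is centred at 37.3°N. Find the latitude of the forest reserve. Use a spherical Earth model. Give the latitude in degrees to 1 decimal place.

66.7°

Mercator areal scale is sec²φ, so apparent-area ratio = sec²φ₁ / sec²φ₂ = cos²φ₂ / cos²φ₁.
cos²φ₂ / cos²φ₁ = 4.03  ⇒  cos φ₁ = cos 37.3° / √4.03 = 0.7955/2.007 = 0.3963.
φ₁ = arccos(0.3963) ≈ 66.7°.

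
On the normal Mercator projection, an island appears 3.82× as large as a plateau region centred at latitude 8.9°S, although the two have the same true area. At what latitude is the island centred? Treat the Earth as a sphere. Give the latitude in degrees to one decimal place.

For equal true areas on Mercator, apparent areas scale as sec²φ, so the ratio is cos²φ₂ / cos²φ₁.
cos²φ₂ / cos²φ₁ = 3.82  ⇒  cos φ₁ = cos 8.9° / √3.82 = 0.9880/1.954 = 0.5055.
φ₁ = arccos(0.5055) ≈ 59.6°.

59.6°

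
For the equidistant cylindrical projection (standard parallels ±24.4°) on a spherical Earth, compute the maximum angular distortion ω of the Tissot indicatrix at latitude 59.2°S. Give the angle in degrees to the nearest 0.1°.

32.5°

The equidistant cylindrical projection with φ₀ = 24.4° has h = 1 (meridians true) and k = cos φ₀ / cos φ along parallels.
At 59.2°: h = 1.000, k = 1.779; principal scales a = 1.779, b = 1.000.
sin(ω/2) = (a − b)/(a + b) = 0.7785/2.779 = 0.2802, so ω = 2 arcsin(0.2802) ≈ 32.5°.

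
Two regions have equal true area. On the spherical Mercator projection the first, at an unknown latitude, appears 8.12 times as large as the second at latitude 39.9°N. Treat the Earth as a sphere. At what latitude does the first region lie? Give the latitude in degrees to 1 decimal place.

74.4°

For equal true areas on Mercator, apparent areas scale as sec²φ, so the ratio is cos²φ₂ / cos²φ₁.
cos²φ₂ / cos²φ₁ = 8.12  ⇒  cos φ₁ = cos 39.9° / √8.12 = 0.7672/2.850 = 0.2692.
φ₁ = arccos(0.2692) ≈ 74.4°.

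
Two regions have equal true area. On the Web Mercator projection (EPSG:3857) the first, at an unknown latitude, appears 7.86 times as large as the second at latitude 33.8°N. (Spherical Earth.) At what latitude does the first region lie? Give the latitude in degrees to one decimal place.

72.8°

Mercator areal scale is sec²φ, so apparent-area ratio = sec²φ₁ / sec²φ₂ = cos²φ₂ / cos²φ₁.
cos²φ₂ / cos²φ₁ = 7.86  ⇒  cos φ₁ = cos 33.8° / √7.86 = 0.8310/2.804 = 0.2964.
φ₁ = arccos(0.2964) ≈ 72.8°.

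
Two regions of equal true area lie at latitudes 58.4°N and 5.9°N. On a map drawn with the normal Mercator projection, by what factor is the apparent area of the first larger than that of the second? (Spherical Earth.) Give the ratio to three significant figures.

3.60

Mercator areal scale is sec²φ.
At 58.4°: sec²(58.4°) = 1/0.5240² = 3.642.
At 5.9°: sec²(5.9°) = 1/0.9947² = 1.011.
Ratio = 3.642/1.011 = cos²(5.9°)/cos²(58.4°) ≈ 3.60.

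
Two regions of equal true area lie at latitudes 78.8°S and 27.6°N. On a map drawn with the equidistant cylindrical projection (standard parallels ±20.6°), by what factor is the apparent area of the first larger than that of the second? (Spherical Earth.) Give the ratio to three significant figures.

4.56

In the equirectangular projection with standard parallel φ₀ = 20.6° (x = Rλ cos φ₀, y = Rφ), meridians are true-scale (h = 1) and the parallel scale is k = cos φ₀ / cos φ.
Areal scale at 78.8°: h·k = 1.000 × 4.819 = 4.819.
Areal scale at 27.6°: h·k = 1.000 × 1.056 = 1.056.
Ratio = 4.819/1.056 ≈ 4.56.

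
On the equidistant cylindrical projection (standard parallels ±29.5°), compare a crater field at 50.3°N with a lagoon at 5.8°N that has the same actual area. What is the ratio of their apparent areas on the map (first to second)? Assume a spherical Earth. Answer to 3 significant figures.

1.56

In the equirectangular projection with standard parallel φ₀ = 29.5° (x = Rλ cos φ₀, y = Rφ), meridians are true-scale (h = 1) and the parallel scale is k = cos φ₀ / cos φ.
Areal scale at 50.3°: h·k = 1.000 × 1.363 = 1.363.
Areal scale at 5.8°: h·k = 1.000 × 0.8748 = 0.8748.
Ratio = 1.363/0.8748 ≈ 1.56.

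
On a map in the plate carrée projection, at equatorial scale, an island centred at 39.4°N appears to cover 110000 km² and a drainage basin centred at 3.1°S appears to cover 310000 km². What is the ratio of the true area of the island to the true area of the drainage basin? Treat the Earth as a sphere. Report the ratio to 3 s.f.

Plate carrée has h = 1 and k = sec φ, giving areal scale sec φ; true area = (apparent area) · cos φ.
True area of island: 110000 × cos(39.4°) = 110000 × 0.7727 = 85000 km².
True area of drainage basin: 310000 × cos(3.1°) = 310000 × 0.9985 = 309500 km².
Ratio = 85000 / 309500 ≈ 0.275.

0.275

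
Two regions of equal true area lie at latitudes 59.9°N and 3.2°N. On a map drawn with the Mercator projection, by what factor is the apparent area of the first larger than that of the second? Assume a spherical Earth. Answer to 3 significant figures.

Mercator is conformal with k = sec φ, so areal scale = k² = sec²φ.
At 59.9°: sec²(59.9°) = 1/0.5015² = 3.976.
At 3.2°: sec²(3.2°) = 1/0.9984² = 1.003.
Ratio = 3.976/1.003 = cos²(3.2°)/cos²(59.9°) ≈ 3.96.

3.96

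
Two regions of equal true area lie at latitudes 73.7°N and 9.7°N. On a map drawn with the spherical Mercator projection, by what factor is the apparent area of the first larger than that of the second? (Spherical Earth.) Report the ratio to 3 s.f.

12.3

On Mercator, area is exaggerated by sec²φ = 1/cos²φ.
At 73.7°: sec²(73.7°) = 1/0.2807² = 12.69.
At 9.7°: sec²(9.7°) = 1/0.9857² = 1.029.
Ratio = 12.69/1.029 = cos²(9.7°)/cos²(73.7°) ≈ 12.3.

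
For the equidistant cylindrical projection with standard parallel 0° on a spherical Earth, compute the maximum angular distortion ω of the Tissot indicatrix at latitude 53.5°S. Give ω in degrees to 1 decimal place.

Plate carrée maps x = Rλ, y = Rφ. The meridian scale is h = 1 and the parallel scale is k = 1/cos φ = sec φ.
At 53.5°: h = 1.000, k = 1.681; principal scales a = 1.681, b = 1.000.
sin(ω/2) = (a − b)/(a + b) = 0.6812/2.681 = 0.2541, so ω = 2 arcsin(0.2541) ≈ 29.4°.

29.4°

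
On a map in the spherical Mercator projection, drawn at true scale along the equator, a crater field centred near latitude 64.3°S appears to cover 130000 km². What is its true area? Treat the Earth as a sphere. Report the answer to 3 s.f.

For Mercator, h = k = sec φ (a conformal cylindrical projection has a single point scale, 1/cos φ).
Areal scale = k² = sec²φ = 1/cos²(64.3°) = 1/0.4337² = 5.317.
True area = apparent / (areal scale) = 130000 / 5.317 ≈ 24400 km².

24400 km²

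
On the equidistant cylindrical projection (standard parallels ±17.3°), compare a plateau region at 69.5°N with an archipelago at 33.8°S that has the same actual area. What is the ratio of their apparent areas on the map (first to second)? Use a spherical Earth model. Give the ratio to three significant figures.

2.37

With standard parallel φ₀ = 17.3°, the equirectangular projection gives x = Rλ cos φ₀, y = Rφ, so h = 1 and k = cos 17.3° / cos φ.
Areal scale at 69.5°: h·k = 1.000 × 2.726 = 2.726.
Areal scale at 33.8°: h·k = 1.000 × 1.149 = 1.149.
Ratio = 2.726/1.149 ≈ 2.37.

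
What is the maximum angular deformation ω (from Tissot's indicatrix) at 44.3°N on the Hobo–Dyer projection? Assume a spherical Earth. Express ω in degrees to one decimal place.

11.8°

The Hobo–Dyer projection is cylindrical equal-area with φ₀ = 37.5°. A cylindrical equal-area projection with standard parallel φ₀ has meridian scale h = cos φ / cos φ₀ and parallel scale k = cos φ₀ / cos φ (so areas are preserved, h·k = 1).
At 44.3°: h = 0.9021, k = 1.109; principal scales a = 1.109, b = 0.9021.
sin(ω/2) = (a − b)/(a + b) = 0.2064/2.011 = 0.1027, so ω = 2 arcsin(0.1027) ≈ 11.8°.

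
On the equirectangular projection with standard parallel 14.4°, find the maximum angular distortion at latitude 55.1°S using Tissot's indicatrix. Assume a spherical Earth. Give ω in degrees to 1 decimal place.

29.8°

The equidistant cylindrical projection with φ₀ = 14.4° has h = 1 (meridians true) and k = cos φ₀ / cos φ along parallels.
At 55.1°: h = 1.000, k = 1.693; principal scales a = 1.693, b = 1.000.
sin(ω/2) = (a − b)/(a + b) = 0.6929/2.693 = 0.2573, so ω = 2 arcsin(0.2573) ≈ 29.8°.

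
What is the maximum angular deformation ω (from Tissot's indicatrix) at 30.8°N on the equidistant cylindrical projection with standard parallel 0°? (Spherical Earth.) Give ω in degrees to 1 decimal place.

8.7°

Plate carrée maps x = Rλ, y = Rφ. The meridian scale is h = 1 and the parallel scale is k = 1/cos φ = sec φ.
At 30.8°: h = 1.000, k = 1.164; principal scales a = 1.164, b = 1.000.
sin(ω/2) = (a − b)/(a + b) = 0.1642/2.164 = 0.07587, so ω = 2 arcsin(0.07587) ≈ 8.7°.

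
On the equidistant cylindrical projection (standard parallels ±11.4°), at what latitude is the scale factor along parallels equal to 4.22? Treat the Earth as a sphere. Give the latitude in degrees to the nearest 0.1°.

The equidistant cylindrical projection with φ₀ = 11.4° has h = 1 (meridians true) and k = cos φ₀ / cos φ along parallels.
k = cos φ₀ / cos φ = 4.22  ⇒  cos φ = cos 11.4° / 4.22 = 0.2323.
φ = arccos(0.2323) ≈ 76.6°.

76.6°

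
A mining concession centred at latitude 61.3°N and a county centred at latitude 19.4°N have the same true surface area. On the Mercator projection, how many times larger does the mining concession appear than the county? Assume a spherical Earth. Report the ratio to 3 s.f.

3.86

On Mercator, area is exaggerated by sec²φ = 1/cos²φ.
At 61.3°: sec²(61.3°) = 1/0.4802² = 4.336.
At 19.4°: sec²(19.4°) = 1/0.9432² = 1.124.
Ratio = 4.336/1.124 = cos²(19.4°)/cos²(61.3°) ≈ 3.86.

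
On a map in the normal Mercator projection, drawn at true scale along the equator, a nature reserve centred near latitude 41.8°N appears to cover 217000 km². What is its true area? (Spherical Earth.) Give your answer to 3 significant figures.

121000 km²

Mercator is conformal, so the point scale is isotropic: h = k = sec φ = 1/cos φ.
Areal scale = k² = sec²φ = 1/cos²(41.8°) = 1/0.7455² = 1.799.
True area = apparent / (areal scale) = 217000 / 1.799 ≈ 121000 km².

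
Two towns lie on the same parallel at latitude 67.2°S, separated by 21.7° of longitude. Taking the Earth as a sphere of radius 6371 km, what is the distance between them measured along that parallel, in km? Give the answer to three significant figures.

935 km

Arc length along a parallel = R cos φ · Δλ (with Δλ in radians).
= 6371 × cos 67.2° × (21.7° × π/180) = 6371 × 0.3875 × 0.3787 ≈ 935 km.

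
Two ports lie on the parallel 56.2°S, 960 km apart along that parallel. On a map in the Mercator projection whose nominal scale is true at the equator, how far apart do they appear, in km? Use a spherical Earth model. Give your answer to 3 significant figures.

The Mercator projection is conformal; its linear scale factor is the same in every direction and equals sec φ = 1/cos φ.
Along the parallel, k = sec 56.2° = 1/0.5563 = 1.798.
Map distance = 960 × 1.798 ≈ 1730 km.

1730 km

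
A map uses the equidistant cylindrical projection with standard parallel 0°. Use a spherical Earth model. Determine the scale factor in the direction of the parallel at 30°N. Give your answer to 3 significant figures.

1.15

For the equirectangular projection with φ₀ = 0 (plate carrée), h = 1 along meridians and k = sec φ along parallels.
k = 1/cos 30° = 1/0.8660 = 1.155.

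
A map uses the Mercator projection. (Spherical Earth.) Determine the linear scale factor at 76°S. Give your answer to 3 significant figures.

Mercator is conformal, so the point scale is isotropic: h = k = sec φ = 1/cos φ.
k = 1/cos 76° = 1/0.2419 = 4.134.

4.13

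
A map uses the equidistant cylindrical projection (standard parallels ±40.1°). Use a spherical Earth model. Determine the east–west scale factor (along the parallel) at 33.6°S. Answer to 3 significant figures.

0.918

With standard parallel φ₀ = 40.1°, the equirectangular projection gives x = Rλ cos φ₀, y = Rφ, so h = 1 and k = cos 40.1° / cos φ.
k = cos 40.1° / cos 33.6° = 0.7649/0.8329 = 0.9184.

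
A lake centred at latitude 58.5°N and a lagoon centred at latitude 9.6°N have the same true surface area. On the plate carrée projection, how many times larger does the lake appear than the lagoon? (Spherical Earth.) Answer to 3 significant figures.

1.89

Plate carrée maps x = Rλ, y = Rφ. The meridian scale is h = 1 and the parallel scale is k = 1/cos φ = sec φ.
Areal scale at 58.5°: h·k = 1.000 × 1.914 = 1.914.
Areal scale at 9.6°: h·k = 1.000 × 1.014 = 1.014.
Ratio = 1.914/1.014 ≈ 1.89.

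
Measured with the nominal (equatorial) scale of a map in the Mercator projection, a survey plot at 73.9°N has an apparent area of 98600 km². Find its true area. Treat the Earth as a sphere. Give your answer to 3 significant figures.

7580 km²

The Mercator projection is conformal; its linear scale factor is the same in every direction and equals sec φ = 1/cos φ.
Areal scale = k² = sec²φ = 1/cos²(73.9°) = 1/0.2773² = 13.00.
True area = apparent / (areal scale) = 98600 / 13.00 ≈ 7580 km².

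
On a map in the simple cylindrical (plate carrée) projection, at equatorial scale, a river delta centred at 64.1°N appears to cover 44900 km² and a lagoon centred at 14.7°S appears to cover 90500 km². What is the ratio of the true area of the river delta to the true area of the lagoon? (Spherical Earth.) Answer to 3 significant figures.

Plate carrée has h = 1 and k = sec φ, giving areal scale sec φ; true area = (apparent area) · cos φ.
True area of river delta: 44900 × cos(64.1°) = 44900 × 0.4368 = 19610 km².
True area of lagoon: 90500 × cos(14.7°) = 90500 × 0.9673 = 87540 km².
Ratio = 19610 / 87540 ≈ 0.224.

0.224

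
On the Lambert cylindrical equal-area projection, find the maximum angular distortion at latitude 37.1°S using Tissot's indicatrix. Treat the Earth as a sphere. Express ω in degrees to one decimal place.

The Lambert cylindrical equal-area projection is the cylindrical equal-area projection with its standard parallel at the equator (φ₀ = 0). For cylindrical equal-area with standard parallel φ₀, h = cos φ / cos φ₀ and k = cos φ₀ / cos φ, so h·k = 1.
At 37.1°: h = 0.7976, k = 1.254; principal scales a = 1.254, b = 0.7976.
sin(ω/2) = (a − b)/(a + b) = 0.4562/2.051 = 0.2224, so ω = 2 arcsin(0.2224) ≈ 25.7°.

25.7°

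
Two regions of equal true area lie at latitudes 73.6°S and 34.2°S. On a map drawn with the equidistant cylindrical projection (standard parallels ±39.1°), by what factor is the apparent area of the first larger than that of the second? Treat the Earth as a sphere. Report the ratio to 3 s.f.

2.93

With standard parallel φ₀ = 39.1°, the equirectangular projection gives x = Rλ cos φ₀, y = Rφ, so h = 1 and k = cos 39.1° / cos φ.
Areal scale at 73.6°: h·k = 1.000 × 2.749 = 2.749.
Areal scale at 34.2°: h·k = 1.000 × 0.9383 = 0.9383.
Ratio = 2.749/0.9383 ≈ 2.93.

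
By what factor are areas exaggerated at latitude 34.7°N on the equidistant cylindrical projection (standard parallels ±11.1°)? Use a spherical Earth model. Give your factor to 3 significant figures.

1.19

With standard parallel φ₀ = 11.1°, the equirectangular projection gives x = Rλ cos φ₀, y = Rφ, so h = 1 and k = cos 11.1° / cos φ.
Areal scale = h·k = 1 × cos φ₀ / cos φ; at 34.7°, h = 1.000, k = 1.194, so h·k = 1.194.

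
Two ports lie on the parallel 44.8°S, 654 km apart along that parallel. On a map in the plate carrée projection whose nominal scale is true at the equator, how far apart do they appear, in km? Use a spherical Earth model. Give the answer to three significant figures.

922 km

Plate carrée maps x = Rλ, y = Rφ. The meridian scale is h = 1 and the parallel scale is k = 1/cos φ = sec φ.
Along the parallel, k = sec 44.8° = 1/0.7096 = 1.409.
Map distance = 654 × 1.409 ≈ 922 km.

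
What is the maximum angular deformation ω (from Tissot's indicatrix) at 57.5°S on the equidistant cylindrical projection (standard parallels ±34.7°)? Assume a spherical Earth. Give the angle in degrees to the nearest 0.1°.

24.2°

The equidistant cylindrical projection with φ₀ = 34.7° has h = 1 (meridians true) and k = cos φ₀ / cos φ along parallels.
At 57.5°: h = 1.000, k = 1.530; principal scales a = 1.530, b = 1.000.
sin(ω/2) = (a − b)/(a + b) = 0.5301/2.530 = 0.2095, so ω = 2 arcsin(0.2095) ≈ 24.2°.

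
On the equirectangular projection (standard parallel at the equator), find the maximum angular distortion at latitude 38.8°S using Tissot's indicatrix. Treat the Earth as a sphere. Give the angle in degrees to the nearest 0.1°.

14.2°

For the equirectangular projection with φ₀ = 0 (plate carrée), h = 1 along meridians and k = sec φ along parallels.
At 38.8°: h = 1.000, k = 1.283; principal scales a = 1.283, b = 1.000.
sin(ω/2) = (a − b)/(a + b) = 0.2831/2.283 = 0.1240, so ω = 2 arcsin(0.1240) ≈ 14.2°.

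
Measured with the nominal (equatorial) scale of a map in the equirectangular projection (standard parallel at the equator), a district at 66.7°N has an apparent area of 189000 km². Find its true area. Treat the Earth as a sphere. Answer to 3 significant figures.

Plate carrée maps x = Rλ, y = Rφ. The meridian scale is h = 1 and the parallel scale is k = 1/cos φ = sec φ.
Areal scale = h·k = 1 × sec φ; at 66.7°, h = 1.000, k = 2.528, so h·k = 2.528.
True area = apparent / (areal scale) = 189000 / 2.528 ≈ 74800 km².

74800 km²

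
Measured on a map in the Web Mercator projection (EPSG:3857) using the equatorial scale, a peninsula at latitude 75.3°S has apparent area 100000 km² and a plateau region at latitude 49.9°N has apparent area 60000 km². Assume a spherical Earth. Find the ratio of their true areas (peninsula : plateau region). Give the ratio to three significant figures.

Mercator's areal exaggeration is sec²φ; hence true area = (apparent area) · cos²φ.
True area of peninsula: 100000 × cos²(75.3°) = 100000 × 0.06439 = 6439 km².
True area of plateau region: 60000 × cos²(49.9°) = 60000 × 0.4149 = 24890 km².
Ratio = 6439 / 24890 ≈ 0.259.

0.259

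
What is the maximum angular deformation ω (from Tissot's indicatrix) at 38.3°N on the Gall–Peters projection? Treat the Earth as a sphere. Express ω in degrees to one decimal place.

11.9°

The Gall–Peters projection is cylindrical equal-area with φ₀ = 45°. For cylindrical equal-area with standard parallel φ₀, h = cos φ / cos φ₀ and k = cos φ₀ / cos φ, so h·k = 1.
At 38.3°: h = 1.110, k = 0.9010; principal scales a = 1.110, b = 0.9010.
sin(ω/2) = (a − b)/(a + b) = 0.2088/2.011 = 0.1038, so ω = 2 arcsin(0.1038) ≈ 11.9°.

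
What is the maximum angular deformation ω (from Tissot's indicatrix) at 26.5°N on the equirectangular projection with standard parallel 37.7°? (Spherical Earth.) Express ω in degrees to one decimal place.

7.1°

With standard parallel φ₀ = 37.7°, the equirectangular projection gives x = Rλ cos φ₀, y = Rφ, so h = 1 and k = cos 37.7° / cos φ.
At 26.5°: h = 1.000, k = 0.8841; principal scales a = 1.000, b = 0.8841.
sin(ω/2) = (a − b)/(a + b) = 0.1159/1.884 = 0.06151, so ω = 2 arcsin(0.06151) ≈ 7.1°.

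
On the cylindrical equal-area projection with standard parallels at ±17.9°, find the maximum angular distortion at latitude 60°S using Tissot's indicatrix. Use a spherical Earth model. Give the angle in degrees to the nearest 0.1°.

For cylindrical equal-area with standard parallel φ₀, h = cos φ / cos φ₀ and k = cos φ₀ / cos φ, so h·k = 1.
At 60°: h = 0.5254, k = 1.903; principal scales a = 1.903, b = 0.5254.
sin(ω/2) = (a − b)/(a + b) = 1.378/2.429 = 0.5673, so ω = 2 arcsin(0.5673) ≈ 69.1°.

69.1°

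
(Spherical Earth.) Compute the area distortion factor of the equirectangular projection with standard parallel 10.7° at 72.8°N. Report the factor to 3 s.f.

3.32

In the equirectangular projection with standard parallel φ₀ = 10.7° (x = Rλ cos φ₀, y = Rφ), meridians are true-scale (h = 1) and the parallel scale is k = cos φ₀ / cos φ.
Areal scale = h·k = 1 × cos φ₀ / cos φ; at 72.8°, h = 1.000, k = 3.323, so h·k = 3.323.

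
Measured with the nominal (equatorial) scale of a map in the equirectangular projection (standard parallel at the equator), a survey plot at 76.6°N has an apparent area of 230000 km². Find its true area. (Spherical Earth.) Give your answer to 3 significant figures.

Plate carrée maps x = Rλ, y = Rφ. The meridian scale is h = 1 and the parallel scale is k = 1/cos φ = sec φ.
Areal scale = h·k = 1 × sec φ; at 76.6°, h = 1.000, k = 4.315, so h·k = 4.315.
True area = apparent / (areal scale) = 230000 / 4.315 ≈ 53300 km².

53300 km²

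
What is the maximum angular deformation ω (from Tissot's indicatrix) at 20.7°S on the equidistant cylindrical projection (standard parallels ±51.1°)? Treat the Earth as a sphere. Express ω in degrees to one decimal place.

22.7°

The equidistant cylindrical projection with φ₀ = 51.1° has h = 1 (meridians true) and k = cos φ₀ / cos φ along parallels.
At 20.7°: h = 1.000, k = 0.6713; principal scales a = 1.000, b = 0.6713.
sin(ω/2) = (a − b)/(a + b) = 0.3287/1.671 = 0.1967, so ω = 2 arcsin(0.1967) ≈ 22.7°.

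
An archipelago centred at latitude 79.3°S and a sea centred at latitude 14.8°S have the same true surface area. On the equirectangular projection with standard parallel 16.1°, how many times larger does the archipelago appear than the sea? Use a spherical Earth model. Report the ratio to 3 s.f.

With standard parallel φ₀ = 16.1°, the equirectangular projection gives x = Rλ cos φ₀, y = Rφ, so h = 1 and k = cos 16.1° / cos φ.
Areal scale at 79.3°: h·k = 1.000 × 5.175 = 5.175.
Areal scale at 14.8°: h·k = 1.000 × 0.9937 = 0.9937.
Ratio = 5.175/0.9937 ≈ 5.21.

5.21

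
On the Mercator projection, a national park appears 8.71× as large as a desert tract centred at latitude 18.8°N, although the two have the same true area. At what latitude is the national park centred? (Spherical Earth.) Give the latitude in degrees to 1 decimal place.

For equal true areas on Mercator, apparent areas scale as sec²φ, so the ratio is cos²φ₂ / cos²φ₁.
cos²φ₂ / cos²φ₁ = 8.71  ⇒  cos φ₁ = cos 18.8° / √8.71 = 0.9466/2.951 = 0.3208.
φ₁ = arccos(0.3208) ≈ 71.3°.

71.3°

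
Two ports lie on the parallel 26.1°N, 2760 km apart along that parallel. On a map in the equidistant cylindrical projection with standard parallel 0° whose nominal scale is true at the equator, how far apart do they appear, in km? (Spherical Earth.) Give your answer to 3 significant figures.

3070 km

In the plate carrée (x = Rλ, y = Rφ), meridians are true-scale (h = 1) and parallels are stretched by k = sec φ.
Along the parallel, k = sec 26.1° = 1/0.8980 = 1.114.
Map distance = 2760 × 1.114 ≈ 3070 km.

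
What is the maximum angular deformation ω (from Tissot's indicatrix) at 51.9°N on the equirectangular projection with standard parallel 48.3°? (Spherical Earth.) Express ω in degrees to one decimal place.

4.3°

The equidistant cylindrical projection with φ₀ = 48.3° has h = 1 (meridians true) and k = cos φ₀ / cos φ along parallels.
At 51.9°: h = 1.000, k = 1.078; principal scales a = 1.078, b = 1.000.
sin(ω/2) = (a − b)/(a + b) = 0.07811/2.078 = 0.03759, so ω = 2 arcsin(0.03759) ≈ 4.3°.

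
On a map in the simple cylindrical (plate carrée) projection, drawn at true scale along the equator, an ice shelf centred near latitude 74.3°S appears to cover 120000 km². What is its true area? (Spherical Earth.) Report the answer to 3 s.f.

32500 km²

In the plate carrée (x = Rλ, y = Rφ), meridians are true-scale (h = 1) and parallels are stretched by k = sec φ.
Areal scale = h·k = 1 × sec φ; at 74.3°, h = 1.000, k = 3.695, so h·k = 3.695.
True area = apparent / (areal scale) = 120000 / 3.695 ≈ 32500 km².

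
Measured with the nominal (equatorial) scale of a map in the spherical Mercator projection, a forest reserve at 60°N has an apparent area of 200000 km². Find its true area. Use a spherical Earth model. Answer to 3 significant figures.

50000 km²

Mercator is conformal, so the point scale is isotropic: h = k = sec φ = 1/cos φ.
Areal scale = k² = sec²φ = 1/cos²(60°) = 1/0.5000² = 4.000.
True area = apparent / (areal scale) = 200000 / 4.000 ≈ 50000 km².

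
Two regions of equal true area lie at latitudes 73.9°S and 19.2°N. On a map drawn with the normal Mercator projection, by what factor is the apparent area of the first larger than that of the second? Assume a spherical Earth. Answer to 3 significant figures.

11.6

On Mercator, area is exaggerated by sec²φ = 1/cos²φ.
At 73.9°: sec²(73.9°) = 1/0.2773² = 13.00.
At 19.2°: sec²(19.2°) = 1/0.9444² = 1.121.
Ratio = 13.00/1.121 = cos²(19.2°)/cos²(73.9°) ≈ 11.6.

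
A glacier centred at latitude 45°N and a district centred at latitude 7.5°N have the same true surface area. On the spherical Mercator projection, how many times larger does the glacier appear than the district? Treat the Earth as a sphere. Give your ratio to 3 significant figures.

1.97

Mercator is conformal with k = sec φ, so areal scale = k² = sec²φ.
At 45°: sec²(45°) = 1/0.7071² = 2.000.
At 7.5°: sec²(7.5°) = 1/0.9914² = 1.017.
Ratio = 2.000/1.017 = cos²(7.5°)/cos²(45°) ≈ 1.97.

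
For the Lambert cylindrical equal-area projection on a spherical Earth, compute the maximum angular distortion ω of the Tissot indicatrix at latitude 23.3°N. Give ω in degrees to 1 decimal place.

The Lambert cylindrical equal-area projection is the cylindrical equal-area projection with its standard parallel at the equator (φ₀ = 0). Cylindrical equal-area (φ₀ = 0°): h = cos φ / cos 0° along meridians, k = cos 0° / cos φ along parallels; h·k = 1.
At 23.3°: h = 0.9184, k = 1.089; principal scales a = 1.089, b = 0.9184.
sin(ω/2) = (a − b)/(a + b) = 0.1703/2.007 = 0.08487, so ω = 2 arcsin(0.08487) ≈ 9.7°.

9.7°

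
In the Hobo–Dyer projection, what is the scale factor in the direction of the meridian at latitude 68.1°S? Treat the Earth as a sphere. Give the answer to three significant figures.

0.470

Hobo–Dyer is a cylindrical equal-area projection with standard parallels at ±37.5°. A cylindrical equal-area projection with standard parallel φ₀ has meridian scale h = cos φ / cos φ₀ and parallel scale k = cos φ₀ / cos φ (so areas are preserved, h·k = 1).
h = cos 68.1° / cos 37.5° = 0.3730/0.7934 = 0.4701.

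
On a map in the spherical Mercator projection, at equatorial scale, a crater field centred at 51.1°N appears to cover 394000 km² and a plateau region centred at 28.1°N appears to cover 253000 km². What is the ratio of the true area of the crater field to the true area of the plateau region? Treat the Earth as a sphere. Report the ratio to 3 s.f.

On Mercator the areal scale is sec²φ, so true area = apparent × cos²φ.
True area of crater field: 394000 × cos²(51.1°) = 394000 × 0.3943 = 155400 km².
True area of plateau region: 253000 × cos²(28.1°) = 253000 × 0.7781 = 196900 km².
Ratio = 155400 / 196900 ≈ 0.789.

0.789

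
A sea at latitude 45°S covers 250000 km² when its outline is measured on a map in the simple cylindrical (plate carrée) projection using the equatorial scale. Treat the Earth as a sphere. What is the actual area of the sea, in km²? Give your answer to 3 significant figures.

177000 km²

Plate carrée maps x = Rλ, y = Rφ. The meridian scale is h = 1 and the parallel scale is k = 1/cos φ = sec φ.
Areal scale = h·k = 1 × sec φ; at 45°, h = 1.000, k = 1.414, so h·k = 1.414.
True area = apparent / (areal scale) = 250000 / 1.414 ≈ 177000 km².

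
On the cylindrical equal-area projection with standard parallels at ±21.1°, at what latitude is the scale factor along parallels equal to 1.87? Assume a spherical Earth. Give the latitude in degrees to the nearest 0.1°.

Cylindrical equal-area (φ₀ = 21.1°): h = cos φ / cos 21.1° along meridians, k = cos 21.1° / cos φ along parallels; h·k = 1.
k = cos φ₀ / cos φ = 1.87  ⇒  cos φ = cos 21.1° / 1.87 = 0.4989.
φ = arccos(0.4989) ≈ 60.1°.

60.1°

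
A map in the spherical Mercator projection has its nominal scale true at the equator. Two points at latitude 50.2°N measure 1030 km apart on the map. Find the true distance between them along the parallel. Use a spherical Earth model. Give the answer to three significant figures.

659 km

Mercator is conformal, so the point scale is isotropic: h = k = sec φ = 1/cos φ.
Along the parallel at 50.2°, map distances are exaggerated by k = sec 50.2° = 1.562.
True distance = 1030 / 1.562 = 1030 × cos 50.2° ≈ 659 km.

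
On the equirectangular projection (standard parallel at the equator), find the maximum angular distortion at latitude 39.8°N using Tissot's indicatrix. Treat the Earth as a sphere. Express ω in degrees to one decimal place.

Plate carrée maps x = Rλ, y = Rφ. The meridian scale is h = 1 and the parallel scale is k = 1/cos φ = sec φ.
At 39.8°: h = 1.000, k = 1.302; principal scales a = 1.302, b = 1.000.
sin(ω/2) = (a − b)/(a + b) = 0.3016/2.302 = 0.1310, so ω = 2 arcsin(0.1310) ≈ 15.1°.

15.1°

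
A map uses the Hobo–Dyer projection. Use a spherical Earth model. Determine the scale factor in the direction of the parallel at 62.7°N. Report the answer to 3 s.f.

1.73

Hobo–Dyer is a cylindrical equal-area projection with standard parallels at ±37.5°. Cylindrical equal-area (φ₀ = 37.5°): h = cos φ / cos 37.5° along meridians, k = cos 37.5° / cos φ along parallels; h·k = 1.
k = cos 37.5° / cos 62.7° = 0.7934/0.4586 = 1.730.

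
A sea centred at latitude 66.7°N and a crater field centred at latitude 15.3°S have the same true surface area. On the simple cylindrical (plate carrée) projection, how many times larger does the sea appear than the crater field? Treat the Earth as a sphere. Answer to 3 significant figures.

In the plate carrée (x = Rλ, y = Rφ), meridians are true-scale (h = 1) and parallels are stretched by k = sec φ.
Areal scale at 66.7°: h·k = 1.000 × 2.528 = 2.528.
Areal scale at 15.3°: h·k = 1.000 × 1.037 = 1.037.
Ratio = 2.528/1.037 ≈ 2.44.

2.44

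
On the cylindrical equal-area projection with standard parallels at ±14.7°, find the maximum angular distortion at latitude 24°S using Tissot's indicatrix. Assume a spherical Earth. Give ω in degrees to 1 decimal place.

6.5°

For cylindrical equal-area with standard parallel φ₀, h = cos φ / cos φ₀ and k = cos φ₀ / cos φ, so h·k = 1.
At 24°: h = 0.9445, k = 1.059; principal scales a = 1.059, b = 0.9445.
sin(ω/2) = (a − b)/(a + b) = 0.1143/2.003 = 0.05708, so ω = 2 arcsin(0.05708) ≈ 6.5°.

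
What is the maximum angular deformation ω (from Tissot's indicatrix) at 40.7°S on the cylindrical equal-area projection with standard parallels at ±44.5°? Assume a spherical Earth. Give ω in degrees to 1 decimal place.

A cylindrical equal-area projection with standard parallel φ₀ has meridian scale h = cos φ / cos φ₀ and parallel scale k = cos φ₀ / cos φ (so areas are preserved, h·k = 1).
At 40.7°: h = 1.063, k = 0.9408; principal scales a = 1.063, b = 0.9408.
sin(ω/2) = (a − b)/(a + b) = 0.1221/2.004 = 0.06095, so ω = 2 arcsin(0.06095) ≈ 7.0°.

7.0°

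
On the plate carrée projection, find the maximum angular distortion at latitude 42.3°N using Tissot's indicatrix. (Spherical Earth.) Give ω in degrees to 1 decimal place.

In the plate carrée (x = Rλ, y = Rφ), meridians are true-scale (h = 1) and parallels are stretched by k = sec φ.
At 42.3°: h = 1.000, k = 1.352; principal scales a = 1.352, b = 1.000.
sin(ω/2) = (a − b)/(a + b) = 0.3520/2.352 = 0.1497, so ω = 2 arcsin(0.1497) ≈ 17.2°.

17.2°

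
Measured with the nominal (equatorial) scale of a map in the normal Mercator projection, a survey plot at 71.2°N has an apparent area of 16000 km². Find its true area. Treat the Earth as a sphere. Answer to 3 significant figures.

Mercator is conformal, so the point scale is isotropic: h = k = sec φ = 1/cos φ.
Areal scale = k² = sec²φ = 1/cos²(71.2°) = 1/0.3223² = 9.629.
True area = apparent / (areal scale) = 16000 / 9.629 ≈ 1660 km².

1660 km²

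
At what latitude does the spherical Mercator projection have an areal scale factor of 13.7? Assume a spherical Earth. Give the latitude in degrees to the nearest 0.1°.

74.3°

Mercator areal scale is sec²φ.
sec²φ = 13.7  ⇒  cos²φ = 0.07299  ⇒  cos φ = 0.2702.
φ = arccos(0.2702) ≈ 74.3°.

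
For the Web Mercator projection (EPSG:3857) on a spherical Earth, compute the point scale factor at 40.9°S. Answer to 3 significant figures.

The Mercator projection is conformal; its linear scale factor is the same in every direction and equals sec φ = 1/cos φ.
k = 1/cos 40.9° = 1/0.7559 = 1.323.

1.32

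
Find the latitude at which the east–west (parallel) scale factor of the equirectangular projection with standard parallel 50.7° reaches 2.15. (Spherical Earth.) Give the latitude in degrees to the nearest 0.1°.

72.9°

The equidistant cylindrical projection with φ₀ = 50.7° has h = 1 (meridians true) and k = cos φ₀ / cos φ along parallels.
k = cos φ₀ / cos φ = 2.15  ⇒  cos φ = cos 50.7° / 2.15 = 0.2946.
φ = arccos(0.2946) ≈ 72.9°.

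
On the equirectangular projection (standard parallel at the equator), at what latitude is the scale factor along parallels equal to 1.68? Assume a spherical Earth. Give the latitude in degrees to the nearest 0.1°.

53.5°

Plate carrée: h = 1, k = sec φ along parallels.
sec φ = 1.68  ⇒  cos φ = 0.5952  ⇒  φ ≈ 53.5°.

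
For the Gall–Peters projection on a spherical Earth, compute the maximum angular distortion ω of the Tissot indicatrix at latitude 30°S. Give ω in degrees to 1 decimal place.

23.1°

The Gall–Peters projection is cylindrical equal-area with φ₀ = 45°. A cylindrical equal-area projection with standard parallel φ₀ has meridian scale h = cos φ / cos φ₀ and parallel scale k = cos φ₀ / cos φ (so areas are preserved, h·k = 1).
At 30°: h = 1.225, k = 0.8165; principal scales a = 1.225, b = 0.8165.
sin(ω/2) = (a − b)/(a + b) = 0.4082/2.041 = 0.2000, so ω = 2 arcsin(0.2000) ≈ 23.1°.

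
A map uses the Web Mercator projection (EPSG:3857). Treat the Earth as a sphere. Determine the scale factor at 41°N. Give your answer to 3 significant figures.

1.33

Mercator is conformal, so the point scale is isotropic: h = k = sec φ = 1/cos φ.
k = 1/cos 41° = 1/0.7547 = 1.325.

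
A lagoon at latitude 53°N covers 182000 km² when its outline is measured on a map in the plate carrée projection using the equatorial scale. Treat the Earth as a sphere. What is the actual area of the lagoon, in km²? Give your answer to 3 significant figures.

Plate carrée maps x = Rλ, y = Rφ. The meridian scale is h = 1 and the parallel scale is k = 1/cos φ = sec φ.
Areal scale = h·k = 1 × sec φ; at 53°, h = 1.000, k = 1.662, so h·k = 1.662.
True area = apparent / (areal scale) = 182000 / 1.662 ≈ 110000 km².

110000 km²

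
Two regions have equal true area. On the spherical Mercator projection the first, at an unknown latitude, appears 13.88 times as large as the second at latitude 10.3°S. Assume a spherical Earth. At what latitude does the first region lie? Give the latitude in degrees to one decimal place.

Mercator areal scale is sec²φ, so apparent-area ratio = sec²φ₁ / sec²φ₂ = cos²φ₂ / cos²φ₁.
cos²φ₂ / cos²φ₁ = 13.88  ⇒  cos φ₁ = cos 10.3° / √13.88 = 0.9839/3.726 = 0.2641.
φ₁ = arccos(0.2641) ≈ 74.7°.

74.7°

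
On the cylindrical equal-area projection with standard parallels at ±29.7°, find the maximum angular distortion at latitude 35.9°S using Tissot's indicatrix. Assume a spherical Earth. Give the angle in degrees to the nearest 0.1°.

For cylindrical equal-area with standard parallel φ₀, h = cos φ / cos φ₀ and k = cos φ₀ / cos φ, so h·k = 1.
At 35.9°: h = 0.9325, k = 1.072; principal scales a = 1.072, b = 0.9325.
sin(ω/2) = (a − b)/(a + b) = 0.1398/2.005 = 0.06972, so ω = 2 arcsin(0.06972) ≈ 8.0°.

8.0°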